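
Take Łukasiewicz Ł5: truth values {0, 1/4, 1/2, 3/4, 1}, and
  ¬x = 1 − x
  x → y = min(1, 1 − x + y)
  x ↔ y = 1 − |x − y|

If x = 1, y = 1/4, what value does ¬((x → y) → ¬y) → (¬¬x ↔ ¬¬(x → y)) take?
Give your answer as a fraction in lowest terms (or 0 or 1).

1

x → y = 1 → 1/4 = 1/4
¬y = ¬1/4 = 3/4
(x → y) → ¬y = 1/4 → 3/4 = 1
¬((x → y) → ¬y) = ¬1 = 0
¬x = ¬1 = 0
¬¬x = ¬0 = 1
x → y = 1 → 1/4 = 1/4
¬(x → y) = ¬1/4 = 3/4
¬¬(x → y) = ¬3/4 = 1/4
¬¬x ↔ ¬¬(x → y) = 1 ↔ 1/4 = 1/4
¬((x → y) → ¬y) → (¬¬x ↔ ¬¬(x → y)) = 0 → 1/4 = 1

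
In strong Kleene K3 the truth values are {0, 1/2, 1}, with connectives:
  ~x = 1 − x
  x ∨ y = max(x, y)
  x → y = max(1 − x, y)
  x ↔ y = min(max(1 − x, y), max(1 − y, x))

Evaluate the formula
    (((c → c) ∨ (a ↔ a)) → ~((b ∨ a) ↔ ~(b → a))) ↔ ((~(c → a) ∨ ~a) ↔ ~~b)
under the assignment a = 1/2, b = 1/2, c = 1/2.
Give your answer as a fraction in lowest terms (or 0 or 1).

c → c = 1/2 → 1/2 = 1/2
a ↔ a = 1/2 ↔ 1/2 = 1/2
(c → c) ∨ (a ↔ a) = 1/2 ∨ 1/2 = 1/2
b ∨ a = 1/2 ∨ 1/2 = 1/2
b → a = 1/2 → 1/2 = 1/2
~(b → a) = ~1/2 = 1/2
(b ∨ a) ↔ ~(b → a) = 1/2 ↔ 1/2 = 1/2
~((b ∨ a) ↔ ~(b → a)) = ~1/2 = 1/2
((c → c) ∨ (a ↔ a)) → ~((b ∨ a) ↔ ~(b → a)) = 1/2 → 1/2 = 1/2
c → a = 1/2 → 1/2 = 1/2
~(c → a) = ~1/2 = 1/2
~a = ~1/2 = 1/2
~(c → a) ∨ ~a = 1/2 ∨ 1/2 = 1/2
~b = ~1/2 = 1/2
~~b = ~1/2 = 1/2
(~(c → a) ∨ ~a) ↔ ~~b = 1/2 ↔ 1/2 = 1/2
(((c → c) ∨ (a ↔ a)) → ~((b ∨ a) ↔ ~(b → a))) ↔ ((~(c → a) ∨ ~a) ↔ ~~b) = 1/2 ↔ 1/2 = 1/2

1/2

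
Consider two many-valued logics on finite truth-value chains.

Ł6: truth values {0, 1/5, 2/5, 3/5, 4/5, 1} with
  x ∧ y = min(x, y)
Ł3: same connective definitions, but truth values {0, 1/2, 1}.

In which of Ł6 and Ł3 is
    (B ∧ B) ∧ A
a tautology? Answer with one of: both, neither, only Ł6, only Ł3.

neither

In Ł6: at A = 0, B = 0 the value is 0 — not a tautology.
In Ł3: at A = 0, B = 0 the value is 0 — not a tautology.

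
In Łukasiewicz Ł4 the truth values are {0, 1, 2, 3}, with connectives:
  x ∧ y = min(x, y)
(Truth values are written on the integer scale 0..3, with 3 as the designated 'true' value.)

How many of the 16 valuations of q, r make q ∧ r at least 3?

1

q = 0, r = 0 ↦ 0  <
q = 0, r = 1 ↦ 0  <
q = 0, r = 2 ↦ 0  <
q = 0, r = 3 ↦ 0  <
q = 1, r = 0 ↦ 0  <
q = 1, r = 1 ↦ 1  <
q = 1, r = 2 ↦ 1  <
q = 1, r = 3 ↦ 1  <
q = 2, r = 0 ↦ 0  <
q = 2, r = 1 ↦ 1  <
q = 2, r = 2 ↦ 2  <
q = 2, r = 3 ↦ 2  <
q = 3, r = 0 ↦ 0  <
q = 3, r = 1 ↦ 1  <
q = 3, r = 2 ↦ 2  <
q = 3, r = 3 ↦ 3  ≥
So 1 of the 16 assignments meets the threshold.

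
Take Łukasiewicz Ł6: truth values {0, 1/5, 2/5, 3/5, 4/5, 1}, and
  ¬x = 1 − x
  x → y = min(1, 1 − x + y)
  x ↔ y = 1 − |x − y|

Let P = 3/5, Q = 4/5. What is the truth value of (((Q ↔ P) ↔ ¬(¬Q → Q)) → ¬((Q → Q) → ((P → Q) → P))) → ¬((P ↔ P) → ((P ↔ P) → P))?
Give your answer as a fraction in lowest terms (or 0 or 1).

2/5

Q ↔ P = 4/5 ↔ 3/5 = 4/5
¬Q = ¬4/5 = 1/5
¬Q → Q = 1/5 → 4/5 = 1
¬(¬Q → Q) = ¬1 = 0
(Q ↔ P) ↔ ¬(¬Q → Q) = 4/5 ↔ 0 = 1/5
Q → Q = 4/5 → 4/5 = 1
P → Q = 3/5 → 4/5 = 1
(P → Q) → P = 1 → 3/5 = 3/5
(Q → Q) → ((P → Q) → P) = 1 → 3/5 = 3/5
¬((Q → Q) → ((P → Q) → P)) = ¬3/5 = 2/5
((Q ↔ P) ↔ ¬(¬Q → Q)) → ¬((Q → Q) → ((P → Q) → P)) = 1/5 → 2/5 = 1
P ↔ P = 3/5 ↔ 3/5 = 1
P ↔ P = 3/5 ↔ 3/5 = 1
(P ↔ P) → P = 1 → 3/5 = 3/5
(P ↔ P) → ((P ↔ P) → P) = 1 → 3/5 = 3/5
¬((P ↔ P) → ((P ↔ P) → P)) = ¬3/5 = 2/5
(((Q ↔ P) ↔ ¬(¬Q → Q)) → ¬((Q → Q) → ((P → Q) → P))) → ¬((P ↔ P) → ((P ↔ P) → P)) = 1 → 2/5 = 2/5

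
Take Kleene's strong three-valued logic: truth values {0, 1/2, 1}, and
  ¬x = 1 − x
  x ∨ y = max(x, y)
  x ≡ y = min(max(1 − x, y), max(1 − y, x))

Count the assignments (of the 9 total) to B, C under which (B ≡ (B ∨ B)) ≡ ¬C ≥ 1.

2

B = 0, C = 0 ↦ 1  ≥
B = 0, C = 1/2 ↦ 1/2  <
B = 0, C = 1 ↦ 0  <
B = 1/2, C = 0 ↦ 1/2  <
B = 1/2, C = 1/2 ↦ 1/2  <
B = 1/2, C = 1 ↦ 1/2  <
B = 1, C = 0 ↦ 1  ≥
B = 1, C = 1/2 ↦ 1/2  <
B = 1, C = 1 ↦ 0  <
So 2 of the 9 assignments meet the threshold.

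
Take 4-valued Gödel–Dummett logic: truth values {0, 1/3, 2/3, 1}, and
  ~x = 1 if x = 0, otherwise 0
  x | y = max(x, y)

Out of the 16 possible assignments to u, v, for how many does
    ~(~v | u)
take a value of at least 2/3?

u = 0, v = 0 ↦ 0  <
u = 0, v = 1/3 ↦ 1  ≥
u = 0, v = 2/3 ↦ 1  ≥
u = 0, v = 1 ↦ 1  ≥
u = 1/3, v = 0 ↦ 0  <
u = 1/3, v = 1/3 ↦ 0  <
u = 1/3, v = 2/3 ↦ 0  <
u = 1/3, v = 1 ↦ 0  <
u = 2/3, v = 0 ↦ 0  <
u = 2/3, v = 1/3 ↦ 0  <
u = 2/3, v = 2/3 ↦ 0  <
u = 2/3, v = 1 ↦ 0  <
u = 1, v = 0 ↦ 0  <
u = 1, v = 1/3 ↦ 0  <
u = 1, v = 2/3 ↦ 0  <
u = 1, v = 1 ↦ 0  <
So 3 of the 16 assignments meet the threshold.

3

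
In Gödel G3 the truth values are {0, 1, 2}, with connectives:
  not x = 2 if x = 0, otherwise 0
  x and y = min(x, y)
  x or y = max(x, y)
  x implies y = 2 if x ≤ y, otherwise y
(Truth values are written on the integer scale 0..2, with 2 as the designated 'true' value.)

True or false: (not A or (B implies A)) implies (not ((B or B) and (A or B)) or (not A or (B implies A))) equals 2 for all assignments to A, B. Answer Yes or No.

Yes

A = 0, B = 0 ↦ 2
A = 0, B = 1 ↦ 2
A = 0, B = 2 ↦ 2
A = 1, B = 0 ↦ 2
A = 1, B = 1 ↦ 2
A = 1, B = 2 ↦ 2
A = 2, B = 0 ↦ 2
A = 2, B = 1 ↦ 2
A = 2, B = 2 ↦ 2
Every assignment gives a value ≥ 2.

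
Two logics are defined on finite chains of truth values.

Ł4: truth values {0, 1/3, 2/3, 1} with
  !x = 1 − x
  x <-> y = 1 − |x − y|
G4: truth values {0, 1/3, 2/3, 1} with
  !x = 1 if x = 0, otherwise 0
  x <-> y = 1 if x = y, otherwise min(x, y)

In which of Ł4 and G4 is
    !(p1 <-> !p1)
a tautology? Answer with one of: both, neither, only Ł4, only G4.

only G4

In Ł4: at p1 = 1/3 the value is 1/3 — not a tautology.
In G4: every assignment gives 1 — tautology.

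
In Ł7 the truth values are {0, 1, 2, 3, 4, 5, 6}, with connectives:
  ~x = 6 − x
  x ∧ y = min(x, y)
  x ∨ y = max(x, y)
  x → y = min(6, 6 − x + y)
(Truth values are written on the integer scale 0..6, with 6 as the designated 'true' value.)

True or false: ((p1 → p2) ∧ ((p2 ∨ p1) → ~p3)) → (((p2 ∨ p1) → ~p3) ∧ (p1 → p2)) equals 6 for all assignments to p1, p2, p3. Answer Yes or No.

At p1 = 5, p2 = 2, p3 = 0, for instance:
p1 → p2 = 5 → 2 = 3
p2 ∨ p1 = 2 ∨ 5 = 5
~p3 = ~0 = 6
(p2 ∨ p1) → ~p3 = 5 → 6 = 6
(p1 → p2) ∧ ((p2 ∨ p1) → ~p3) = 3 ∧ 6 = 3
((p2 ∨ p1) → ~p3) ∧ (p1 → p2) = 6 ∧ 3 = 3
((p1 → p2) ∧ ((p2 ∨ p1) → ~p3)) → (((p2 ∨ p1) → ~p3) ∧ (p1 → p2)) = 3 → 3 = 6
and checking the remaining 342 assignments likewise gives ≥ 6 in every case.

Yes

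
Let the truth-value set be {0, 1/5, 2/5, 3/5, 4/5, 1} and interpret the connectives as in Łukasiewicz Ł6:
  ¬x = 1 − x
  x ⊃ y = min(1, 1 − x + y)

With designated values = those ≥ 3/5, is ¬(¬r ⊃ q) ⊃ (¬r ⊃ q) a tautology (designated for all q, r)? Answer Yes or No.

Counterexample: take q = 0, r = 0.
¬r = ¬0 = 1
¬r ⊃ q = 1 ⊃ 0 = 0
¬(¬r ⊃ q) = ¬0 = 1
¬(¬r ⊃ q) ⊃ (¬r ⊃ q) = 1 ⊃ 0 = 0
This gives 0, which is below 3/5.

No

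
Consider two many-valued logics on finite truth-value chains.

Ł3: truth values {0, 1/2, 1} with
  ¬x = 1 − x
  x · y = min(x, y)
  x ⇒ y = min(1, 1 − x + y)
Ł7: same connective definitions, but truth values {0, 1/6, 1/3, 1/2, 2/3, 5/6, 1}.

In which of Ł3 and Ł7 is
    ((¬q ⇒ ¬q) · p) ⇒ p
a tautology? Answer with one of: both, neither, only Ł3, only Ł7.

In Ł3: every assignment gives 1 — tautology.
In Ł7: every assignment gives 1 — tautology.

both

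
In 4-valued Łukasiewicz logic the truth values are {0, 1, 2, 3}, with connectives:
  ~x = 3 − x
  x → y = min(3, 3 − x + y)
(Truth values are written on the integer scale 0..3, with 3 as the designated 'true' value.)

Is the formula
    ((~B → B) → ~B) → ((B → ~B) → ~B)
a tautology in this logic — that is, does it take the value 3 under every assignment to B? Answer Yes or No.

No

Counterexample: take B = 1.
~B = ~1 = 2
~B → B = 2 → 1 = 2
~B = ~1 = 2
(~B → B) → ~B = 2 → 2 = 3
~B = ~1 = 2
B → ~B = 1 → 2 = 3
~B = ~1 = 2
(B → ~B) → ~B = 3 → 2 = 2
((~B → B) → ~B) → ((B → ~B) → ~B) = 3 → 2 = 2
This gives 2 ≠ 3.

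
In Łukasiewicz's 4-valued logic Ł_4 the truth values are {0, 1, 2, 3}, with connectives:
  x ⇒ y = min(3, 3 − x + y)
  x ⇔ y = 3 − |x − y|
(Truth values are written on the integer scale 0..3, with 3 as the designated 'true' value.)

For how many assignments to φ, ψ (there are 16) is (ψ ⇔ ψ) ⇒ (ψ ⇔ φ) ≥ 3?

4

φ = 0, ψ = 0 ↦ 3  ≥
φ = 0, ψ = 1 ↦ 2  <
φ = 0, ψ = 2 ↦ 1  <
φ = 0, ψ = 3 ↦ 0  <
φ = 1, ψ = 0 ↦ 2  <
φ = 1, ψ = 1 ↦ 3  ≥
φ = 1, ψ = 2 ↦ 2  <
φ = 1, ψ = 3 ↦ 1  <
φ = 2, ψ = 0 ↦ 1  <
φ = 2, ψ = 1 ↦ 2  <
φ = 2, ψ = 2 ↦ 3  ≥
φ = 2, ψ = 3 ↦ 2  <
φ = 3, ψ = 0 ↦ 0  <
φ = 3, ψ = 1 ↦ 1  <
φ = 3, ψ = 2 ↦ 2  <
φ = 3, ψ = 3 ↦ 3  ≥
So 4 of the 16 assignments meet the threshold.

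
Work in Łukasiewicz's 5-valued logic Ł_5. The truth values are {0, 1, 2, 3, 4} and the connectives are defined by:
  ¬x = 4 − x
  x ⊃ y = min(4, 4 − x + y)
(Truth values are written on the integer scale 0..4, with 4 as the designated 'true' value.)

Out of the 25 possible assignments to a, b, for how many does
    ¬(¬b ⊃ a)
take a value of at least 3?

value 4: 1 assignment (counts)
value 3: 2 assignments (counts)
value 2: 3 assignments
value 1: 4 assignments
value 0: 15 assignments
So 3 of the 25 assignments meet the threshold.

3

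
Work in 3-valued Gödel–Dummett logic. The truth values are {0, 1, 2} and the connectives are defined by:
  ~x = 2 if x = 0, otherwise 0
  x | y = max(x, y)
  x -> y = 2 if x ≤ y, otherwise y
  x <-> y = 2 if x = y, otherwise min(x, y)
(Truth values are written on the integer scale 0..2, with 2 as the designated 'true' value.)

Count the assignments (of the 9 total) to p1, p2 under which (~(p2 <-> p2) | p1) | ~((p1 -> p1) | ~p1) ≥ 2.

p1 = 0, p2 = 0 ↦ 0  <
p1 = 0, p2 = 1 ↦ 0  <
p1 = 0, p2 = 2 ↦ 0  <
p1 = 1, p2 = 0 ↦ 1  <
p1 = 1, p2 = 1 ↦ 1  <
p1 = 1, p2 = 2 ↦ 1  <
p1 = 2, p2 = 0 ↦ 2  ≥
p1 = 2, p2 = 1 ↦ 2  ≥
p1 = 2, p2 = 2 ↦ 2  ≥
So 3 of the 9 assignments meet the threshold.

3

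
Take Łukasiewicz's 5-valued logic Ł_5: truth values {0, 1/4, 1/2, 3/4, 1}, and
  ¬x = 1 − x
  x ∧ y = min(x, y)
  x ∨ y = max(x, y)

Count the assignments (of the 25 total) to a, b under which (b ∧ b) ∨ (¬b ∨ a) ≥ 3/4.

value 1: 13 assignments (counts)
value 3/4: 9 assignments (counts)
value 1/2: 3 assignments
So 22 of the 25 assignments meet the threshold.

22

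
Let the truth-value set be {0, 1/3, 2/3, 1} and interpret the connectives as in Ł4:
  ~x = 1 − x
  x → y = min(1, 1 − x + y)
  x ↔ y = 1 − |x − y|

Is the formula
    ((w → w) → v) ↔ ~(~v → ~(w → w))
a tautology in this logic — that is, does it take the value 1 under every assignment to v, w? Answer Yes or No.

Counterexample: take v = 0, w = 0.
w → w = 0 → 0 = 1
(w → w) → v = 1 → 0 = 0
~v = ~0 = 1
~(w → w) = ~1 = 0
~v → ~(w → w) = 1 → 0 = 0
~(~v → ~(w → w)) = ~0 = 1
((w → w) → v) ↔ ~(~v → ~(w → w)) = 0 ↔ 1 = 0
This gives 0 ≠ 1.

No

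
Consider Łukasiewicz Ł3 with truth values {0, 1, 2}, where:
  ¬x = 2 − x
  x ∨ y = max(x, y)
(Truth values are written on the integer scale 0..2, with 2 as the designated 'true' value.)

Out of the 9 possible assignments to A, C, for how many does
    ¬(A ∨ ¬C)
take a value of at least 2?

1

A = 0, C = 0 ↦ 0  <
A = 0, C = 1 ↦ 1  <
A = 0, C = 2 ↦ 2  ≥
A = 1, C = 0 ↦ 0  <
A = 1, C = 1 ↦ 1  <
A = 1, C = 2 ↦ 1  <
A = 2, C = 0 ↦ 0  <
A = 2, C = 1 ↦ 0  <
A = 2, C = 2 ↦ 0  <
So 1 of the 9 assignments meets the threshold.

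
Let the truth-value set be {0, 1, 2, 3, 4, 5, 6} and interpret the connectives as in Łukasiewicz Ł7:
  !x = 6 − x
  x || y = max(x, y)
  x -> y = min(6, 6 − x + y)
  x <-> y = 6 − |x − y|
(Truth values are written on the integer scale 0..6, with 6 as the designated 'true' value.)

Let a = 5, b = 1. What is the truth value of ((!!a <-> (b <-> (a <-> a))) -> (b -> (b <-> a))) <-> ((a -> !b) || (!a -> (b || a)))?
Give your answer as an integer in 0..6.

!a = !5 = 1
!!a = !1 = 5
a <-> a = 5 <-> 5 = 6
b <-> (a <-> a) = 1 <-> 6 = 1
!!a <-> (b <-> (a <-> a)) = 5 <-> 1 = 2
b <-> a = 1 <-> 5 = 2
b -> (b <-> a) = 1 -> 2 = 6
(!!a <-> (b <-> (a <-> a))) -> (b -> (b <-> a)) = 2 -> 6 = 6
!b = !1 = 5
a -> !b = 5 -> 5 = 6
!a = !5 = 1
b || a = 1 || 5 = 5
!a -> (b || a) = 1 -> 5 = 6
(a -> !b) || (!a -> (b || a)) = 6 || 6 = 6
((!!a <-> (b <-> (a <-> a))) -> (b -> (b <-> a))) <-> ((a -> !b) || (!a -> (b || a))) = 6 <-> 6 = 6

6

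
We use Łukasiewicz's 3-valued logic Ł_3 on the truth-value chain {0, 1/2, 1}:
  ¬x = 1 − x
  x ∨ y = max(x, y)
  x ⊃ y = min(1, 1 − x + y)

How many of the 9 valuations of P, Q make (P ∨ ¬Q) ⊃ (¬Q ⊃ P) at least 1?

7

P = 0, Q = 0 ↦ 0  <
P = 0, Q = 1/2 ↦ 1  ≥
P = 0, Q = 1 ↦ 1  ≥
P = 1/2, Q = 0 ↦ 1/2  <
P = 1/2, Q = 1/2 ↦ 1  ≥
P = 1/2, Q = 1 ↦ 1  ≥
P = 1, Q = 0 ↦ 1  ≥
P = 1, Q = 1/2 ↦ 1  ≥
P = 1, Q = 1 ↦ 1  ≥
So 7 of the 9 assignments meet the threshold.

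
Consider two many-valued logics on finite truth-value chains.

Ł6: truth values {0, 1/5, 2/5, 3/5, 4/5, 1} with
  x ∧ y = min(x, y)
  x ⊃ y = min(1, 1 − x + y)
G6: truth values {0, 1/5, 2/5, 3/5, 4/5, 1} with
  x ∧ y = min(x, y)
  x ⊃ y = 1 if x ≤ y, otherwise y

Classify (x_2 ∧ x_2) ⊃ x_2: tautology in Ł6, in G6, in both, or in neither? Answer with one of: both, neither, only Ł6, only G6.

both

In Ł6: every assignment gives 1 — tautology.
In G6: every assignment gives 1 — tautology.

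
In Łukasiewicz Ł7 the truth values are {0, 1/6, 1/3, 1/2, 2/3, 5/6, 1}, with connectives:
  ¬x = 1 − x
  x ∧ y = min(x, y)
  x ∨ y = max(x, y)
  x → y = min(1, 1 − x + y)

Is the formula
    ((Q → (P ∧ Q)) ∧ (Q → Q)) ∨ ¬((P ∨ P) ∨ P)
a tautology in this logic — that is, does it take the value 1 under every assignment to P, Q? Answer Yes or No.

Counterexample: take P = 1/6, Q = 1/3.
P ∧ Q = 1/6 ∧ 1/3 = 1/6
Q → (P ∧ Q) = 1/3 → 1/6 = 5/6
Q → Q = 1/3 → 1/3 = 1
(Q → (P ∧ Q)) ∧ (Q → Q) = 5/6 ∧ 1 = 5/6
P ∨ P = 1/6 ∨ 1/6 = 1/6
(P ∨ P) ∨ P = 1/6 ∨ 1/6 = 1/6
¬((P ∨ P) ∨ P) = ¬1/6 = 5/6
((Q → (P ∧ Q)) ∧ (Q → Q)) ∨ ¬((P ∨ P) ∨ P) = 5/6 ∨ 5/6 = 5/6
This gives 5/6 ≠ 1.

No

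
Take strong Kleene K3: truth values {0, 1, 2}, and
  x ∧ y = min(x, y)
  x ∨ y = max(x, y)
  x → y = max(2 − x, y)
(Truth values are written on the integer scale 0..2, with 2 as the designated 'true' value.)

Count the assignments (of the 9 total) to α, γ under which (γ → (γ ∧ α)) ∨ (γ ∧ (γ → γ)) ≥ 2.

α = 0, γ = 0 ↦ 2  ≥
α = 0, γ = 1 ↦ 1  <
α = 0, γ = 2 ↦ 2  ≥
α = 1, γ = 0 ↦ 2  ≥
α = 1, γ = 1 ↦ 1  <
α = 1, γ = 2 ↦ 2  ≥
α = 2, γ = 0 ↦ 2  ≥
α = 2, γ = 1 ↦ 1  <
α = 2, γ = 2 ↦ 2  ≥
So 6 of the 9 assignments meet the threshold.

6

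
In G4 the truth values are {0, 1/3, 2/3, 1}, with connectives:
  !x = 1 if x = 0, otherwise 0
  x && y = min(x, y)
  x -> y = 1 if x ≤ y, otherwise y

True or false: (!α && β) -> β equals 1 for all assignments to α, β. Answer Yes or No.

α = 0, β = 0 ↦ 1
α = 0, β = 1/3 ↦ 1
α = 0, β = 2/3 ↦ 1
α = 0, β = 1 ↦ 1
α = 1/3, β = 0 ↦ 1
α = 1/3, β = 1/3 ↦ 1
α = 1/3, β = 2/3 ↦ 1
α = 1/3, β = 1 ↦ 1
α = 2/3, β = 0 ↦ 1
α = 2/3, β = 1/3 ↦ 1
α = 2/3, β = 2/3 ↦ 1
α = 2/3, β = 1 ↦ 1
α = 1, β = 0 ↦ 1
α = 1, β = 1/3 ↦ 1
α = 1, β = 2/3 ↦ 1
α = 1, β = 1 ↦ 1
Every assignment gives a value ≥ 1.

Yes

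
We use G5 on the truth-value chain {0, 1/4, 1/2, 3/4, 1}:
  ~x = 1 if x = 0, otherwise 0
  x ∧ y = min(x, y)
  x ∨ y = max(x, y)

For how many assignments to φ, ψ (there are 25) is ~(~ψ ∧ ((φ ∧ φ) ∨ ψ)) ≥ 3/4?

value 1: 21 assignments (counts)
value 0: 4 assignments
So 21 of the 25 assignments meet the threshold.

21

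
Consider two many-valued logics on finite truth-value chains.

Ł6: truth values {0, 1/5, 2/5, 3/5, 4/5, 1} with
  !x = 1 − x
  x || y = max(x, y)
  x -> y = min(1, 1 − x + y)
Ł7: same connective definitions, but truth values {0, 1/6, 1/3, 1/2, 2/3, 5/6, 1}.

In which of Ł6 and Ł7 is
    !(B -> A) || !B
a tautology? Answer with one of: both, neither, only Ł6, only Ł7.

In Ł6: at A = 0, B = 1/5 the value is 4/5 — not a tautology.
In Ł7: at A = 0, B = 1/6 the value is 5/6 — not a tautology.

neither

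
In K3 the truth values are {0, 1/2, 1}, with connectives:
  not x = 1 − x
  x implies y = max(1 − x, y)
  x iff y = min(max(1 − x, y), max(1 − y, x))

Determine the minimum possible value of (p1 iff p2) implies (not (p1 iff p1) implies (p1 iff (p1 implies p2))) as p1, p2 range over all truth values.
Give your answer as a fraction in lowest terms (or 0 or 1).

1/2

Take p1 = 1/2, p2 = 0:
p1 iff p2 = 1/2 iff 0 = 1/2
p1 iff p1 = 1/2 iff 1/2 = 1/2
not (p1 iff p1) = not 1/2 = 1/2
p1 implies p2 = 1/2 implies 0 = 1/2
p1 iff (p1 implies p2) = 1/2 iff 1/2 = 1/2
not (p1 iff p1) implies (p1 iff (p1 implies p2)) = 1/2 implies 1/2 = 1/2
(p1 iff p2) implies (not (p1 iff p1) implies (p1 iff (p1 implies p2))) = 1/2 implies 1/2 = 1/2
No assignment yields a value below 1/2, so this is the minimum.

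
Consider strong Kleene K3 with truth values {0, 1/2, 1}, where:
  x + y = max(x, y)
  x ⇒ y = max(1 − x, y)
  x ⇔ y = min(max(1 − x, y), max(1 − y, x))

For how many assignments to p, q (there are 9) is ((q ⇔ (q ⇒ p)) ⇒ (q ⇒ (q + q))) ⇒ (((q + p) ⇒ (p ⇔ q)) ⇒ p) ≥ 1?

4

p = 0, q = 0 ↦ 0  <
p = 0, q = 1/2 ↦ 1/2  <
p = 0, q = 1 ↦ 1  ≥
p = 1/2, q = 0 ↦ 1/2  <
p = 1/2, q = 1/2 ↦ 1/2  <
p = 1/2, q = 1 ↦ 1/2  <
p = 1, q = 0 ↦ 1  ≥
p = 1, q = 1/2 ↦ 1  ≥
p = 1, q = 1 ↦ 1  ≥
So 4 of the 9 assignments meet the threshold.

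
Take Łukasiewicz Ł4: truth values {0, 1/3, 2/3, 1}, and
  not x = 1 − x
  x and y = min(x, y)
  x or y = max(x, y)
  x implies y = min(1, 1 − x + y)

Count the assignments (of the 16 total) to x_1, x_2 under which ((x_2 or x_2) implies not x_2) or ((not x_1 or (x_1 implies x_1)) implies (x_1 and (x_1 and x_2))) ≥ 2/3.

14

x_1 = 0, x_2 = 0 ↦ 1  ≥
x_1 = 0, x_2 = 1/3 ↦ 1  ≥
x_1 = 0, x_2 = 2/3 ↦ 2/3  ≥
x_1 = 0, x_2 = 1 ↦ 0  <
x_1 = 1/3, x_2 = 0 ↦ 1  ≥
x_1 = 1/3, x_2 = 1/3 ↦ 1  ≥
x_1 = 1/3, x_2 = 2/3 ↦ 2/3  ≥
x_1 = 1/3, x_2 = 1 ↦ 1/3  <
x_1 = 2/3, x_2 = 0 ↦ 1  ≥
x_1 = 2/3, x_2 = 1/3 ↦ 1  ≥
x_1 = 2/3, x_2 = 2/3 ↦ 2/3  ≥
x_1 = 2/3, x_2 = 1 ↦ 2/3  ≥
x_1 = 1, x_2 = 0 ↦ 1  ≥
x_1 = 1, x_2 = 1/3 ↦ 1  ≥
x_1 = 1, x_2 = 2/3 ↦ 2/3  ≥
x_1 = 1, x_2 = 1 ↦ 1  ≥
So 14 of the 16 assignments meet the threshold.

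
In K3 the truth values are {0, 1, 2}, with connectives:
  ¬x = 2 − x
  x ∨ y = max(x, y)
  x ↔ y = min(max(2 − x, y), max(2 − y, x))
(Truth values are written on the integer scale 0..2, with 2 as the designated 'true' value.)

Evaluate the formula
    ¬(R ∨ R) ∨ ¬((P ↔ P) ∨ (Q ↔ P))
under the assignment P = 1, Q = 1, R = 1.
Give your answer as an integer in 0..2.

1

R ∨ R = 1 ∨ 1 = 1
¬(R ∨ R) = ¬1 = 1
P ↔ P = 1 ↔ 1 = 1
Q ↔ P = 1 ↔ 1 = 1
(P ↔ P) ∨ (Q ↔ P) = 1 ∨ 1 = 1
¬((P ↔ P) ∨ (Q ↔ P)) = ¬1 = 1
¬(R ∨ R) ∨ ¬((P ↔ P) ∨ (Q ↔ P)) = 1 ∨ 1 = 1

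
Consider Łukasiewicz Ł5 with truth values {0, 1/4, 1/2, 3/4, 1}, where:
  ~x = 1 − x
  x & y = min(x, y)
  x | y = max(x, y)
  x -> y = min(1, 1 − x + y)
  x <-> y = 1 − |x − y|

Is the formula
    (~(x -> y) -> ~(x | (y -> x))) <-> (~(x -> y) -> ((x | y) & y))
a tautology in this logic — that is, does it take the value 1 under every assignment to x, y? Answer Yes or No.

Counterexample: take x = 1/2, y = 1/4.
x -> y = 1/2 -> 1/4 = 3/4
~(x -> y) = ~3/4 = 1/4
y -> x = 1/4 -> 1/2 = 1
x | (y -> x) = 1/2 | 1 = 1
~(x | (y -> x)) = ~1 = 0
~(x -> y) -> ~(x | (y -> x)) = 1/4 -> 0 = 3/4
x -> y = 1/2 -> 1/4 = 3/4
~(x -> y) = ~3/4 = 1/4
x | y = 1/2 | 1/4 = 1/2
(x | y) & y = 1/2 & 1/4 = 1/4
~(x -> y) -> ((x | y) & y) = 1/4 -> 1/4 = 1
(~(x -> y) -> ~(x | (y -> x))) <-> (~(x -> y) -> ((x | y) & y)) = 3/4 <-> 1 = 3/4
This gives 3/4 ≠ 1.

No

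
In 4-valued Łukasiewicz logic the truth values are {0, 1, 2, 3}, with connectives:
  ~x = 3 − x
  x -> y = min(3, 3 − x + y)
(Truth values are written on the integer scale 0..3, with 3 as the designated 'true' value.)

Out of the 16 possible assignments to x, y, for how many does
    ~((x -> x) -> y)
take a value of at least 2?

x = 0, y = 0 ↦ 3  ≥
x = 0, y = 1 ↦ 2  ≥
x = 0, y = 2 ↦ 1  <
x = 0, y = 3 ↦ 0  <
x = 1, y = 0 ↦ 3  ≥
x = 1, y = 1 ↦ 2  ≥
x = 1, y = 2 ↦ 1  <
x = 1, y = 3 ↦ 0  <
x = 2, y = 0 ↦ 3  ≥
x = 2, y = 1 ↦ 2  ≥
x = 2, y = 2 ↦ 1  <
x = 2, y = 3 ↦ 0  <
x = 3, y = 0 ↦ 3  ≥
x = 3, y = 1 ↦ 2  ≥
x = 3, y = 2 ↦ 1  <
x = 3, y = 3 ↦ 0  <
So 8 of the 16 assignments meet the threshold.

8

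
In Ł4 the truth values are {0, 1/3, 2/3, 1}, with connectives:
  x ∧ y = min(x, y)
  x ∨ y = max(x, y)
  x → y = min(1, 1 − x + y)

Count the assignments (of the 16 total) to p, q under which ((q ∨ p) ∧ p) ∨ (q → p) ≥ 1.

10

p = 0, q = 0 ↦ 1  ≥
p = 0, q = 1/3 ↦ 2/3  <
p = 0, q = 2/3 ↦ 1/3  <
p = 0, q = 1 ↦ 0  <
p = 1/3, q = 0 ↦ 1  ≥
p = 1/3, q = 1/3 ↦ 1  ≥
p = 1/3, q = 2/3 ↦ 2/3  <
p = 1/3, q = 1 ↦ 1/3  <
p = 2/3, q = 0 ↦ 1  ≥
p = 2/3, q = 1/3 ↦ 1  ≥
p = 2/3, q = 2/3 ↦ 1  ≥
p = 2/3, q = 1 ↦ 2/3  <
p = 1, q = 0 ↦ 1  ≥
p = 1, q = 1/3 ↦ 1  ≥
p = 1, q = 2/3 ↦ 1  ≥
p = 1, q = 1 ↦ 1  ≥
So 10 of the 16 assignments meet the threshold.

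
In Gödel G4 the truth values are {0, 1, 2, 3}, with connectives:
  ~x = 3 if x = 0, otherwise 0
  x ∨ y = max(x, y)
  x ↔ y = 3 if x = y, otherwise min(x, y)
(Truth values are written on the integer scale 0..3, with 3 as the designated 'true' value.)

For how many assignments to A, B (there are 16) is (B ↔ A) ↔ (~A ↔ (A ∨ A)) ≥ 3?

6

A = 0, B = 0 ↦ 0  <
A = 0, B = 1 ↦ 3  ≥
A = 0, B = 2 ↦ 3  ≥
A = 0, B = 3 ↦ 3  ≥
A = 1, B = 0 ↦ 3  ≥
A = 1, B = 1 ↦ 0  <
A = 1, B = 2 ↦ 0  <
A = 1, B = 3 ↦ 0  <
A = 2, B = 0 ↦ 3  ≥
A = 2, B = 1 ↦ 0  <
A = 2, B = 2 ↦ 0  <
A = 2, B = 3 ↦ 0  <
A = 3, B = 0 ↦ 3  ≥
A = 3, B = 1 ↦ 0  <
A = 3, B = 2 ↦ 0  <
A = 3, B = 3 ↦ 0  <
So 6 of the 16 assignments meet the threshold.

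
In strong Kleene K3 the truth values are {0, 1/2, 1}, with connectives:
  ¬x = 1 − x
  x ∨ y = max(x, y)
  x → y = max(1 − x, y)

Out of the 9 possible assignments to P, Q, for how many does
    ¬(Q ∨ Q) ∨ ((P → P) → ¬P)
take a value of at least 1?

P = 0, Q = 0 ↦ 1  ≥
P = 0, Q = 1/2 ↦ 1  ≥
P = 0, Q = 1 ↦ 1  ≥
P = 1/2, Q = 0 ↦ 1  ≥
P = 1/2, Q = 1/2 ↦ 1/2  <
P = 1/2, Q = 1 ↦ 1/2  <
P = 1, Q = 0 ↦ 1  ≥
P = 1, Q = 1/2 ↦ 1/2  <
P = 1, Q = 1 ↦ 0  <
So 5 of the 9 assignments meet the threshold.

5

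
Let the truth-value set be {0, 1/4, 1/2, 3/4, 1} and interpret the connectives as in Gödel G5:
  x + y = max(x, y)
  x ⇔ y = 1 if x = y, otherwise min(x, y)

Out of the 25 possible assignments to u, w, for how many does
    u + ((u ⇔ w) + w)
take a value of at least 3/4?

value 1: 13 assignments (counts)
value 3/4: 6 assignments (counts)
value 1/2: 4 assignments
value 1/4: 2 assignments
So 19 of the 25 assignments meet the threshold.

19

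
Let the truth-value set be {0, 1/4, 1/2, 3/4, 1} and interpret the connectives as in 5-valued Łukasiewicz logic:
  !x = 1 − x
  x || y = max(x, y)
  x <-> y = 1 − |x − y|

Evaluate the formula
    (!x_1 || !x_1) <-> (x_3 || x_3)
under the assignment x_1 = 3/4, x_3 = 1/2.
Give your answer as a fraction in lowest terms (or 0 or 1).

!x_1 = !3/4 = 1/4
!x_1 = !3/4 = 1/4
!x_1 || !x_1 = 1/4 || 1/4 = 1/4
x_3 || x_3 = 1/2 || 1/2 = 1/2
(!x_1 || !x_1) <-> (x_3 || x_3) = 1/4 <-> 1/2 = 3/4

3/4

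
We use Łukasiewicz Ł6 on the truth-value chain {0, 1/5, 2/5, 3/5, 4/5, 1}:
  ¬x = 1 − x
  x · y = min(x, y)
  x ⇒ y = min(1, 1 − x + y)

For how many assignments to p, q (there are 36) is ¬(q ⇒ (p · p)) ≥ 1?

1

value 1: 1 assignment (counts)
value 4/5: 2 assignments
value 3/5: 3 assignments
value 2/5: 4 assignments
value 1/5: 5 assignments
value 0: 21 assignments
So 1 of the 36 assignments meets the threshold.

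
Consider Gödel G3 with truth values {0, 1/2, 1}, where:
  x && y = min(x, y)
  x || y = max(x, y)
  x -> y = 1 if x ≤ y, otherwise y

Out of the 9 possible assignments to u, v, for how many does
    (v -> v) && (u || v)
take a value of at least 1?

u = 0, v = 0 ↦ 0  <
u = 0, v = 1/2 ↦ 1/2  <
u = 0, v = 1 ↦ 1  ≥
u = 1/2, v = 0 ↦ 1/2  <
u = 1/2, v = 1/2 ↦ 1/2  <
u = 1/2, v = 1 ↦ 1  ≥
u = 1, v = 0 ↦ 1  ≥
u = 1, v = 1/2 ↦ 1  ≥
u = 1, v = 1 ↦ 1  ≥
So 5 of the 9 assignments meet the threshold.

5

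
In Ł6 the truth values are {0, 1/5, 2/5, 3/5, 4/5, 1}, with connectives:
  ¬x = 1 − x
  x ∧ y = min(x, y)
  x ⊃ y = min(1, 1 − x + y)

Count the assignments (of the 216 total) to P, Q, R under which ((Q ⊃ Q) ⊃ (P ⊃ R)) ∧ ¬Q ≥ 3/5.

90

value 1: 21 assignments (counts)
value 4/5: 31 assignments (counts)
value 3/5: 38 assignments (counts)
value 2/5: 42 assignments
value 1/5: 43 assignments
value 0: 41 assignments
So 90 of the 216 assignments meet the threshold.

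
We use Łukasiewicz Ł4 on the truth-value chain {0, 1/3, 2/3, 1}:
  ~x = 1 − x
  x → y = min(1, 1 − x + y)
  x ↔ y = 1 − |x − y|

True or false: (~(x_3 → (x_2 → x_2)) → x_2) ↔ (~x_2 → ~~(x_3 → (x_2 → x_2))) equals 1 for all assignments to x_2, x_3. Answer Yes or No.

x_2 = 0, x_3 = 0 ↦ 1
x_2 = 0, x_3 = 1/3 ↦ 1
x_2 = 0, x_3 = 2/3 ↦ 1
x_2 = 0, x_3 = 1 ↦ 1
x_2 = 1/3, x_3 = 0 ↦ 1
x_2 = 1/3, x_3 = 1/3 ↦ 1
x_2 = 1/3, x_3 = 2/3 ↦ 1
x_2 = 1/3, x_3 = 1 ↦ 1
x_2 = 2/3, x_3 = 0 ↦ 1
x_2 = 2/3, x_3 = 1/3 ↦ 1
x_2 = 2/3, x_3 = 2/3 ↦ 1
x_2 = 2/3, x_3 = 1 ↦ 1
x_2 = 1, x_3 = 0 ↦ 1
x_2 = 1, x_3 = 1/3 ↦ 1
x_2 = 1, x_3 = 2/3 ↦ 1
x_2 = 1, x_3 = 1 ↦ 1
Every assignment gives a value ≥ 1.

Yes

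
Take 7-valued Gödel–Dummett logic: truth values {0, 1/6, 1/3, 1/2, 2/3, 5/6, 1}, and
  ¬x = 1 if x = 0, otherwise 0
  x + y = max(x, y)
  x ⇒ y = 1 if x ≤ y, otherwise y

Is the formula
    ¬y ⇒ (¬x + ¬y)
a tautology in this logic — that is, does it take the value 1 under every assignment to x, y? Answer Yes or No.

Yes

At x = 2/3, y = 1/2, for instance:
¬y = ¬1/2 = 0
¬x = ¬2/3 = 0
¬x + ¬y = 0 + 0 = 0
¬y ⇒ (¬x + ¬y) = 0 ⇒ 0 = 1
and checking the remaining 48 assignments likewise gives ≥ 1 in every case.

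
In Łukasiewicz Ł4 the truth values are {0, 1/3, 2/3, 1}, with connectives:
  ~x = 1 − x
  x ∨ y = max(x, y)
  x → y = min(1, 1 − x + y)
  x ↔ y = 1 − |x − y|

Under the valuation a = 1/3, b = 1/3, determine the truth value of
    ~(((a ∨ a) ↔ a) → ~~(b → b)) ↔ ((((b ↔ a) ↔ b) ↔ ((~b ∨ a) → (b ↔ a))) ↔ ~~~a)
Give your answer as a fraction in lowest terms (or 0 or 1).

a ∨ a = 1/3 ∨ 1/3 = 1/3
(a ∨ a) ↔ a = 1/3 ↔ 1/3 = 1
b → b = 1/3 → 1/3 = 1
~(b → b) = ~1 = 0
~~(b → b) = ~0 = 1
((a ∨ a) ↔ a) → ~~(b → b) = 1 → 1 = 1
~(((a ∨ a) ↔ a) → ~~(b → b)) = ~1 = 0
b ↔ a = 1/3 ↔ 1/3 = 1
(b ↔ a) ↔ b = 1 ↔ 1/3 = 1/3
~b = ~1/3 = 2/3
~b ∨ a = 2/3 ∨ 1/3 = 2/3
b ↔ a = 1/3 ↔ 1/3 = 1
(~b ∨ a) → (b ↔ a) = 2/3 → 1 = 1
((b ↔ a) ↔ b) ↔ ((~b ∨ a) → (b ↔ a)) = 1/3 ↔ 1 = 1/3
~a = ~1/3 = 2/3
~~a = ~2/3 = 1/3
~~~a = ~1/3 = 2/3
(((b ↔ a) ↔ b) ↔ ((~b ∨ a) → (b ↔ a))) ↔ ~~~a = 1/3 ↔ 2/3 = 2/3
~(((a ∨ a) ↔ a) → ~~(b → b)) ↔ ((((b ↔ a) ↔ b) ↔ ((~b ∨ a) → (b ↔ a))) ↔ ~~~a) = 0 ↔ 2/3 = 1/3

1/3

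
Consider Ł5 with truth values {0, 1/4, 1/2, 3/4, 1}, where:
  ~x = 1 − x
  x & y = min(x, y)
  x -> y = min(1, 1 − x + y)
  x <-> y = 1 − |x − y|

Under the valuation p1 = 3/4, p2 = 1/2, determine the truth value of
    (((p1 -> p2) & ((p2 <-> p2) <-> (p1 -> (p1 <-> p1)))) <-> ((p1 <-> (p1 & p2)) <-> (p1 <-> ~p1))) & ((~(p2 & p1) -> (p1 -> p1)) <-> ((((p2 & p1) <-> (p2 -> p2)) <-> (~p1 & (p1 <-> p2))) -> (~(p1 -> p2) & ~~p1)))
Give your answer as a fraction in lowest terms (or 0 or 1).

p1 -> p2 = 3/4 -> 1/2 = 3/4
p2 <-> p2 = 1/2 <-> 1/2 = 1
p1 <-> p1 = 3/4 <-> 3/4 = 1
p1 -> (p1 <-> p1) = 3/4 -> 1 = 1
(p2 <-> p2) <-> (p1 -> (p1 <-> p1)) = 1 <-> 1 = 1
(p1 -> p2) & ((p2 <-> p2) <-> (p1 -> (p1 <-> p1))) = 3/4 & 1 = 3/4
p1 & p2 = 3/4 & 1/2 = 1/2
p1 <-> (p1 & p2) = 3/4 <-> 1/2 = 3/4
~p1 = ~3/4 = 1/4
p1 <-> ~p1 = 3/4 <-> 1/4 = 1/2
(p1 <-> (p1 & p2)) <-> (p1 <-> ~p1) = 3/4 <-> 1/2 = 3/4
((p1 -> p2) & ((p2 <-> p2) <-> (p1 -> (p1 <-> p1)))) <-> ((p1 <-> (p1 & p2)) <-> (p1 <-> ~p1)) = 3/4 <-> 3/4 = 1
p2 & p1 = 1/2 & 3/4 = 1/2
~(p2 & p1) = ~1/2 = 1/2
p1 -> p1 = 3/4 -> 3/4 = 1
~(p2 & p1) -> (p1 -> p1) = 1/2 -> 1 = 1
p2 & p1 = 1/2 & 3/4 = 1/2
p2 -> p2 = 1/2 -> 1/2 = 1
(p2 & p1) <-> (p2 -> p2) = 1/2 <-> 1 = 1/2
~p1 = ~3/4 = 1/4
p1 <-> p2 = 3/4 <-> 1/2 = 3/4
~p1 & (p1 <-> p2) = 1/4 & 3/4 = 1/4
((p2 & p1) <-> (p2 -> p2)) <-> (~p1 & (p1 <-> p2)) = 1/2 <-> 1/4 = 3/4
p1 -> p2 = 3/4 -> 1/2 = 3/4
~(p1 -> p2) = ~3/4 = 1/4
~p1 = ~3/4 = 1/4
~~p1 = ~1/4 = 3/4
~(p1 -> p2) & ~~p1 = 1/4 & 3/4 = 1/4
(((p2 & p1) <-> (p2 -> p2)) <-> (~p1 & (p1 <-> p2))) -> (~(p1 -> p2) & ~~p1) = 3/4 -> 1/4 = 1/2
(~(p2 & p1) -> (p1 -> p1)) <-> ((((p2 & p1) <-> (p2 -> p2)) <-> (~p1 & (p1 <-> p2))) -> (~(p1 -> p2) & ~~p1)) = 1 <-> 1/2 = 1/2
(((p1 -> p2) & ((p2 <-> p2) <-> (p1 -> (p1 <-> p1)))) <-> ((p1 <-> (p1 & p2)) <-> (p1 <-> ~p1))) & ((~(p2 & p1) -> (p1 -> p1)) <-> ((((p2 & p1) <-> (p2 -> p2)) <-> (~p1 & (p1 <-> p2))) -> (~(p1 -> p2) & ~~p1))) = 1 & 1/2 = 1/2

1/2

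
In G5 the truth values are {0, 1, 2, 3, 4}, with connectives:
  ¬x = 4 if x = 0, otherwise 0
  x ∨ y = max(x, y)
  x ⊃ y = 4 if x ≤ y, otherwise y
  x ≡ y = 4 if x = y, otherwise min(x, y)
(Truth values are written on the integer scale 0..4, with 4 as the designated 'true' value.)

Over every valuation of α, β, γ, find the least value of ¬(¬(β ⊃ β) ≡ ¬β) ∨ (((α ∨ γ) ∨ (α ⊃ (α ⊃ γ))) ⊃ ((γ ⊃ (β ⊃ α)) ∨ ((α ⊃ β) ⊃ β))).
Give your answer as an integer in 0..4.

1

Take α = 0, β = 1, γ = 1:
β ⊃ β = 1 ⊃ 1 = 4
¬(β ⊃ β) = ¬4 = 0
¬β = ¬1 = 0
¬(β ⊃ β) ≡ ¬β = 0 ≡ 0 = 4
¬(¬(β ⊃ β) ≡ ¬β) = ¬4 = 0
α ∨ γ = 0 ∨ 1 = 1
α ⊃ γ = 0 ⊃ 1 = 4
α ⊃ (α ⊃ γ) = 0 ⊃ 4 = 4
(α ∨ γ) ∨ (α ⊃ (α ⊃ γ)) = 1 ∨ 4 = 4
β ⊃ α = 1 ⊃ 0 = 0
γ ⊃ (β ⊃ α) = 1 ⊃ 0 = 0
α ⊃ β = 0 ⊃ 1 = 4
(α ⊃ β) ⊃ β = 4 ⊃ 1 = 1
(γ ⊃ (β ⊃ α)) ∨ ((α ⊃ β) ⊃ β) = 0 ∨ 1 = 1
((α ∨ γ) ∨ (α ⊃ (α ⊃ γ))) ⊃ ((γ ⊃ (β ⊃ α)) ∨ ((α ⊃ β) ⊃ β)) = 4 ⊃ 1 = 1
¬(¬(β ⊃ β) ≡ ¬β) ∨ (((α ∨ γ) ∨ (α ⊃ (α ⊃ γ))) ⊃ ((γ ⊃ (β ⊃ α)) ∨ ((α ⊃ β) ⊃ β))) = 0 ∨ 1 = 1
No assignment yields a value below 1, so this is the minimum.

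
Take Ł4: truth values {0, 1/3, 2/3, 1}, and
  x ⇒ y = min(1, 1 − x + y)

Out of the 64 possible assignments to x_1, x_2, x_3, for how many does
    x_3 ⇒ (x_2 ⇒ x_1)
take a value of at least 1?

54

value 1: 54 assignments (counts)
value 2/3: 6 assignments
value 1/3: 3 assignments
value 0: 1 assignment
So 54 of the 64 assignments meet the threshold.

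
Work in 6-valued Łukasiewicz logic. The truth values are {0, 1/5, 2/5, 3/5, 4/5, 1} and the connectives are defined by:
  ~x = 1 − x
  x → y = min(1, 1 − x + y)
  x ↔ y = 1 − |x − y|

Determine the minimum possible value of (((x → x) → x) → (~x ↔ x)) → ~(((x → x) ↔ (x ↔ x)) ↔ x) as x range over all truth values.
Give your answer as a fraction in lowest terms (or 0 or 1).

Take x = 3/5:
x → x = 3/5 → 3/5 = 1
(x → x) → x = 1 → 3/5 = 3/5
~x = ~3/5 = 2/5
~x ↔ x = 2/5 ↔ 3/5 = 4/5
((x → x) → x) → (~x ↔ x) = 3/5 → 4/5 = 1
x → x = 3/5 → 3/5 = 1
x ↔ x = 3/5 ↔ 3/5 = 1
(x → x) ↔ (x ↔ x) = 1 ↔ 1 = 1
((x → x) ↔ (x ↔ x)) ↔ x = 1 ↔ 3/5 = 3/5
~(((x → x) ↔ (x ↔ x)) ↔ x) = ~3/5 = 2/5
(((x → x) → x) → (~x ↔ x)) → ~(((x → x) ↔ (x ↔ x)) ↔ x) = 1 → 2/5 = 2/5
No assignment yields a value below 2/5, so this is the minimum.

2/5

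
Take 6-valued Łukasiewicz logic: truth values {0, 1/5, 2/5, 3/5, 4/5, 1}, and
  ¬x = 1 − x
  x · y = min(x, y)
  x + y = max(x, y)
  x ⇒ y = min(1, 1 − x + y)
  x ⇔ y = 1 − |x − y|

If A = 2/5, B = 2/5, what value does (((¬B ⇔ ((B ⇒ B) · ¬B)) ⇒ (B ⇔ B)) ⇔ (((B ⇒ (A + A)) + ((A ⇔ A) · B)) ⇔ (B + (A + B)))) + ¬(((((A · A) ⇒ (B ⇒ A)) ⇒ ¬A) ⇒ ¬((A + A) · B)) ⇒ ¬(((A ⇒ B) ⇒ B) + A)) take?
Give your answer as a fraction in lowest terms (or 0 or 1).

¬B = ¬2/5 = 3/5
B ⇒ B = 2/5 ⇒ 2/5 = 1
¬B = ¬2/5 = 3/5
(B ⇒ B) · ¬B = 1 · 3/5 = 3/5
¬B ⇔ ((B ⇒ B) · ¬B) = 3/5 ⇔ 3/5 = 1
B ⇔ B = 2/5 ⇔ 2/5 = 1
(¬B ⇔ ((B ⇒ B) · ¬B)) ⇒ (B ⇔ B) = 1 ⇒ 1 = 1
A + A = 2/5 + 2/5 = 2/5
B ⇒ (A + A) = 2/5 ⇒ 2/5 = 1
A ⇔ A = 2/5 ⇔ 2/5 = 1
(A ⇔ A) · B = 1 · 2/5 = 2/5
(B ⇒ (A + A)) + ((A ⇔ A) · B) = 1 + 2/5 = 1
A + B = 2/5 + 2/5 = 2/5
B + (A + B) = 2/5 + 2/5 = 2/5
((B ⇒ (A + A)) + ((A ⇔ A) · B)) ⇔ (B + (A + B)) = 1 ⇔ 2/5 = 2/5
((¬B ⇔ ((B ⇒ B) · ¬B)) ⇒ (B ⇔ B)) ⇔ (((B ⇒ (A + A)) + ((A ⇔ A) · B)) ⇔ (B + (A + B))) = 1 ⇔ 2/5 = 2/5
A · A = 2/5 · 2/5 = 2/5
B ⇒ A = 2/5 ⇒ 2/5 = 1
(A · A) ⇒ (B ⇒ A) = 2/5 ⇒ 1 = 1
¬A = ¬2/5 = 3/5
((A · A) ⇒ (B ⇒ A)) ⇒ ¬A = 1 ⇒ 3/5 = 3/5
A + A = 2/5 + 2/5 = 2/5
(A + A) · B = 2/5 · 2/5 = 2/5
¬((A + A) · B) = ¬2/5 = 3/5
(((A · A) ⇒ (B ⇒ A)) ⇒ ¬A) ⇒ ¬((A + A) · B) = 3/5 ⇒ 3/5 = 1
A ⇒ B = 2/5 ⇒ 2/5 = 1
(A ⇒ B) ⇒ B = 1 ⇒ 2/5 = 2/5
((A ⇒ B) ⇒ B) + A = 2/5 + 2/5 = 2/5
¬(((A ⇒ B) ⇒ B) + A) = ¬2/5 = 3/5
((((A · A) ⇒ (B ⇒ A)) ⇒ ¬A) ⇒ ¬((A + A) · B)) ⇒ ¬(((A ⇒ B) ⇒ B) + A) = 1 ⇒ 3/5 = 3/5
¬(((((A · A) ⇒ (B ⇒ A)) ⇒ ¬A) ⇒ ¬((A + A) · B)) ⇒ ¬(((A ⇒ B) ⇒ B) + A)) = ¬3/5 = 2/5
(((¬B ⇔ ((B ⇒ B) · ¬B)) ⇒ (B ⇔ B)) ⇔ (((B ⇒ (A + A)) + ((A ⇔ A) · B)) ⇔ (B + (A + B)))) + ¬(((((A · A) ⇒ (B ⇒ A)) ⇒ ¬A) ⇒ ¬((A + A) · B)) ⇒ ¬(((A ⇒ B) ⇒ B) + A)) = 2/5 + 2/5 = 2/5

2/5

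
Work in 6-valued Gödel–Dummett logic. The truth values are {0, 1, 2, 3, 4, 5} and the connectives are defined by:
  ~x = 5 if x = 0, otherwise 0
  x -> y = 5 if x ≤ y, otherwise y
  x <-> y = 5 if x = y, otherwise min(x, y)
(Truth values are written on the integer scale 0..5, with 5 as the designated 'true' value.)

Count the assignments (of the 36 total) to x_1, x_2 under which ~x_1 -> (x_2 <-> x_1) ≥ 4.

value 5: 31 assignments (counts)
value 0: 5 assignments
So 31 of the 36 assignments meet the threshold.

31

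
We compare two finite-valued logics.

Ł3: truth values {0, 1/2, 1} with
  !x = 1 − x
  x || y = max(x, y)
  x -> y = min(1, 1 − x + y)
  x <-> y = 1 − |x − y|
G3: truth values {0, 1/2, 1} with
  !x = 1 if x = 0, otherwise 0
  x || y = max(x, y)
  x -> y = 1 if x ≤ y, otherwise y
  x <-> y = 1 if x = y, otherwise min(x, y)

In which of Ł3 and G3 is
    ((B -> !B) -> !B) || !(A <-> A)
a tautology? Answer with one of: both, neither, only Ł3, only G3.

only G3

In Ł3: at A = 0, B = 1/2 the value is 1/2 — not a tautology.
In G3: every assignment gives 1 — tautology.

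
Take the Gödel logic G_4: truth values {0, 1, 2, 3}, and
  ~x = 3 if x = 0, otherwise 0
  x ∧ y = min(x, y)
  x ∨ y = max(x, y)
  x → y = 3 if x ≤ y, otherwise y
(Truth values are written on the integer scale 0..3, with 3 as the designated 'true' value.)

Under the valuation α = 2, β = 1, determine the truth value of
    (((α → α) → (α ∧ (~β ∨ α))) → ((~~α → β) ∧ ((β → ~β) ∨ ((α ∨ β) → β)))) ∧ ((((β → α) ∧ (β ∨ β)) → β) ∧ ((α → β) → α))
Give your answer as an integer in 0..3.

1

α → α = 2 → 2 = 3
~β = ~1 = 0
~β ∨ α = 0 ∨ 2 = 2
α ∧ (~β ∨ α) = 2 ∧ 2 = 2
(α → α) → (α ∧ (~β ∨ α)) = 3 → 2 = 2
~α = ~2 = 0
~~α = ~0 = 3
~~α → β = 3 → 1 = 1
~β = ~1 = 0
β → ~β = 1 → 0 = 0
α ∨ β = 2 ∨ 1 = 2
(α ∨ β) → β = 2 → 1 = 1
(β → ~β) ∨ ((α ∨ β) → β) = 0 ∨ 1 = 1
(~~α → β) ∧ ((β → ~β) ∨ ((α ∨ β) → β)) = 1 ∧ 1 = 1
((α → α) → (α ∧ (~β ∨ α))) → ((~~α → β) ∧ ((β → ~β) ∨ ((α ∨ β) → β))) = 2 → 1 = 1
β → α = 1 → 2 = 3
β ∨ β = 1 ∨ 1 = 1
(β → α) ∧ (β ∨ β) = 3 ∧ 1 = 1
((β → α) ∧ (β ∨ β)) → β = 1 → 1 = 3
α → β = 2 → 1 = 1
(α → β) → α = 1 → 2 = 3
(((β → α) ∧ (β ∨ β)) → β) ∧ ((α → β) → α) = 3 ∧ 3 = 3
(((α → α) → (α ∧ (~β ∨ α))) → ((~~α → β) ∧ ((β → ~β) ∨ ((α ∨ β) → β)))) ∧ ((((β → α) ∧ (β ∨ β)) → β) ∧ ((α → β) → α)) = 1 ∧ 3 = 1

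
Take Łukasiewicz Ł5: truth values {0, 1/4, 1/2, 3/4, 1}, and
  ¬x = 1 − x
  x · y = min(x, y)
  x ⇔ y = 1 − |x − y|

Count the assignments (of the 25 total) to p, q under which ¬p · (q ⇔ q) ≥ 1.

5

value 1: 5 assignments (counts)
value 3/4: 5 assignments
value 1/2: 5 assignments
value 1/4: 5 assignments
value 0: 5 assignments
So 5 of the 25 assignments meet the threshold.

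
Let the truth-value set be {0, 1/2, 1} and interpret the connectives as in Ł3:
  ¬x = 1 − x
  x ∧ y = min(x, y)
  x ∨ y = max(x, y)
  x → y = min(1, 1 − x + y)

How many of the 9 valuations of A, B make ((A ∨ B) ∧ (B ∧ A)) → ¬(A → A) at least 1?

5

A = 0, B = 0 ↦ 1  ≥
A = 0, B = 1/2 ↦ 1  ≥
A = 0, B = 1 ↦ 1  ≥
A = 1/2, B = 0 ↦ 1  ≥
A = 1/2, B = 1/2 ↦ 1/2  <
A = 1/2, B = 1 ↦ 1/2  <
A = 1, B = 0 ↦ 1  ≥
A = 1, B = 1/2 ↦ 1/2  <
A = 1, B = 1 ↦ 0  <
So 5 of the 9 assignments meet the threshold.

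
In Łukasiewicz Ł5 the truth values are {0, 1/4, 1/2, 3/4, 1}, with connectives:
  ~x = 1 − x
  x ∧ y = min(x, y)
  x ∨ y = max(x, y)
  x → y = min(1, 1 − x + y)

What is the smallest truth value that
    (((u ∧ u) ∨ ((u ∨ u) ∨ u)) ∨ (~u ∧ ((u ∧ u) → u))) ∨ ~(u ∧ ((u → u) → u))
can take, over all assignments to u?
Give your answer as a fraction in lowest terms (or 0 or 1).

1/2

Take u = 1/2:
u ∧ u = 1/2 ∧ 1/2 = 1/2
u ∨ u = 1/2 ∨ 1/2 = 1/2
(u ∨ u) ∨ u = 1/2 ∨ 1/2 = 1/2
(u ∧ u) ∨ ((u ∨ u) ∨ u) = 1/2 ∨ 1/2 = 1/2
~u = ~1/2 = 1/2
u ∧ u = 1/2 ∧ 1/2 = 1/2
(u ∧ u) → u = 1/2 → 1/2 = 1
~u ∧ ((u ∧ u) → u) = 1/2 ∧ 1 = 1/2
((u ∧ u) ∨ ((u ∨ u) ∨ u)) ∨ (~u ∧ ((u ∧ u) → u)) = 1/2 ∨ 1/2 = 1/2
u → u = 1/2 → 1/2 = 1
(u → u) → u = 1 → 1/2 = 1/2
u ∧ ((u → u) → u) = 1/2 ∧ 1/2 = 1/2
~(u ∧ ((u → u) → u)) = ~1/2 = 1/2
(((u ∧ u) ∨ ((u ∨ u) ∨ u)) ∨ (~u ∧ ((u ∧ u) → u))) ∨ ~(u ∧ ((u → u) → u)) = 1/2 ∨ 1/2 = 1/2
No assignment yields a value below 1/2, so this is the minimum.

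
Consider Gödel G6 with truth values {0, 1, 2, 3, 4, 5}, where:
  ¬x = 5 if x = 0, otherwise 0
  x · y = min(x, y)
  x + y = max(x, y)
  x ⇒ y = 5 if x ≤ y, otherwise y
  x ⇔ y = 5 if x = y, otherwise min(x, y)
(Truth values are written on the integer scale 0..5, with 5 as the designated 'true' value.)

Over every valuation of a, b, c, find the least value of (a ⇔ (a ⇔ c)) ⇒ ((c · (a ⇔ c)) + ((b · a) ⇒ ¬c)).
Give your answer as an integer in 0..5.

1

Take a = 1, b = 1, c = 2:
a ⇔ c = 1 ⇔ 2 = 1
a ⇔ (a ⇔ c) = 1 ⇔ 1 = 5
a ⇔ c = 1 ⇔ 2 = 1
c · (a ⇔ c) = 2 · 1 = 1
b · a = 1 · 1 = 1
¬c = ¬2 = 0
(b · a) ⇒ ¬c = 1 ⇒ 0 = 0
(c · (a ⇔ c)) + ((b · a) ⇒ ¬c) = 1 + 0 = 1
(a ⇔ (a ⇔ c)) ⇒ ((c · (a ⇔ c)) + ((b · a) ⇒ ¬c)) = 5 ⇒ 1 = 1
No assignment yields a value below 1, so this is the minimum.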